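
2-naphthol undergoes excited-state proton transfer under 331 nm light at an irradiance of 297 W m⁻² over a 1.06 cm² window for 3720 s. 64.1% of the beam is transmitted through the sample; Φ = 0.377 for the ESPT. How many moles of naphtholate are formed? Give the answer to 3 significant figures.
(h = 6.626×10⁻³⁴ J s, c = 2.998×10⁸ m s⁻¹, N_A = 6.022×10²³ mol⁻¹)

Photon energy at 331 nm: hc/λ = (6.626×10⁻³⁴)(2.998×10⁸)/(331×10⁻⁹) = 6.001×10⁻¹⁹ J.
Energy delivered: (297 W m⁻²)(1.06×10⁻⁴ m²)(3720 s) = 117.1 J.
Photons incident: 117.1 / 6.001×10⁻¹⁹ = 1.951×10²⁰, i.e. 1.951×10²⁰/6.022×10²³ = 3.240×10⁻⁴ mol.
Fraction absorbed: 1 − 64.1/100 = 0.3590.
Photons absorbed: 0.3590 × 3.240×10⁻⁴ = 1.163×10⁻⁴ mol.
Product: Φ × n_abs = 0.377 × 1.163×10⁻⁴ = 4.385×10⁻⁵ mol.

4.39×10⁻⁵ mol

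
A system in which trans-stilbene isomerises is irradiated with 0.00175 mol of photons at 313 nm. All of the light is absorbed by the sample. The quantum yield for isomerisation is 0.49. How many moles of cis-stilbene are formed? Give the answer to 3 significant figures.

Product: Φ × n_abs = 0.49 × 0.00175 = 8.575×10⁻⁴ mol.

8.58×10⁻⁴ mol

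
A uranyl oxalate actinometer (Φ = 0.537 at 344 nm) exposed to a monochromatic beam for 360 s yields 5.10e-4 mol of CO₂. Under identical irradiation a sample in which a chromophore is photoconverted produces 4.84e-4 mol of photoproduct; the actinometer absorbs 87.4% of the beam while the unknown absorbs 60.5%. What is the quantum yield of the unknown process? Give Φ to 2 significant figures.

Photons absorbed by the actinometer: 5.10e-4 / 0.537 = 9.497e-4 mol.
Incident flux: 9.497e-4 / 0.874 = 0.001087 einstein.
Absorbed by unknown: 0.605 × 0.001087 = 6.576e-4 mol.
Φ(unknown) = 4.84e-4 / 6.576e-4 = 0.74.

Φ = 0.74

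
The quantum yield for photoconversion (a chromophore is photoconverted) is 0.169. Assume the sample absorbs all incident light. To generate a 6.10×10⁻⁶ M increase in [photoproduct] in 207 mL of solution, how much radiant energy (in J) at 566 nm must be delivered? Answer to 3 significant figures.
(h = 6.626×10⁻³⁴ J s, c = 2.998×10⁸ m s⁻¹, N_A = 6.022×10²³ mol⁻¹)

Product: (6.10×10⁻⁶ M)(0.207 L) = 1.263×10⁻⁶ mol.
Photons that must be absorbed: 1.263×10⁻⁶ / 0.169 = 7.473×10⁻⁶ mol.
Photon energy: hc/λ = 3.510×10⁻¹⁹ J; per mole, 2.114×10⁵ J mol⁻¹.
Energy required: 7.473×10⁻⁶ × 2.114×10⁵ = 1.58 J.

1.58 J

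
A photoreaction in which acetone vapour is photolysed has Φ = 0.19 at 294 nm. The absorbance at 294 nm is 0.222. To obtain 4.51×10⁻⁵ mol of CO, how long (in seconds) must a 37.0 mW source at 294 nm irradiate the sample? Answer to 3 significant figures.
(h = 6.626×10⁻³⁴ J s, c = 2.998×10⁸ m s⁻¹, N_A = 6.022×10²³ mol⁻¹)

Photons that must be absorbed: 4.51×10⁻⁵ / 0.19 = 2.374×10⁻⁴ mol.
Fraction absorbed: 1 − 10^(−0.222) = 0.4002.
Incident photons needed: 2.374×10⁻⁴ / 0.4002 = 5.932×10⁻⁴ mol.
Photon energy: hc/λ = 6.757×10⁻¹⁹ J; per mole, 4.069×10⁵ J mol⁻¹.
Energy required: 5.932×10⁻⁴ × 4.069×10⁵ = 241.4 J.
Time: 241.4 J / 0.037 W = 6520 s.

t ≈ 6520 s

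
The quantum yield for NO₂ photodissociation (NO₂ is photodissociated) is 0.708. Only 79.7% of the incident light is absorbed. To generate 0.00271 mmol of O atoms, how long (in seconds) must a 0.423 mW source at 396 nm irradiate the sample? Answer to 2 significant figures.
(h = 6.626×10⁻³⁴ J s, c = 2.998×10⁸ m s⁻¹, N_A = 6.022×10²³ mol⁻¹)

Product: 0.00271 mmol = 2.71×10⁻⁶ mol.
Photons that must be absorbed: 2.71×10⁻⁶ / 0.708 = 3.828×10⁻⁶ mol.
Incident photons needed: 3.828×10⁻⁶ / 0.797 = 4.803×10⁻⁶ mol.
Photon energy: hc/λ = 5.016×10⁻¹⁹ J; per mole, 3.021×10⁵ J mol⁻¹.
Energy required: 4.803×10⁻⁶ × 3.021×10⁵ = 1.451 J.
Time: 1.451 J / 0.000423 W = 3400 s.

t ≈ 3400 s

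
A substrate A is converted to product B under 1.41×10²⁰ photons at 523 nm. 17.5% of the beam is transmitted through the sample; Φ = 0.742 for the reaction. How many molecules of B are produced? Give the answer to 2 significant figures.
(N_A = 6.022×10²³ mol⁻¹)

Moles of photons: 1.41×10²⁰ / 6.022×10²³ = 2.341×10⁻⁴ mol.
Fraction absorbed: 1 − 17.5/100 = 0.8250.
Photons absorbed: 0.8250 × 2.341×10⁻⁴ = 1.931×10⁻⁴ mol.
Product: Φ × n_abs = 0.742 × 1.931×10⁻⁴ = 1.433×10⁻⁴ mol.
As a count: 1.433×10⁻⁴ × 6.022×10²³ = 8.6×10¹⁹.

8.6×10¹⁹ molecules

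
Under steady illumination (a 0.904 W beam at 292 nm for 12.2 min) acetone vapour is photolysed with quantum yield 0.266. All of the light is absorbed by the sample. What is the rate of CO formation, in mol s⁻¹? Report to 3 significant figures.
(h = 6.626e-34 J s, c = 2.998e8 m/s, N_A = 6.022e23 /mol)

Photon energy at 292 nm: hc/λ = (6.626e-34)(2.998e8)/(292e-9) = 6.803e-19 J.
Energy delivered: (0.904 W)(732 s) = 661.7 J.
Photons incident: 661.7 / 6.803e-19 = 9.727e20, i.e. 9.727e20/6.022e23 = 0.001615 mol.
Product formed: 0.266 × 0.001615 = 4.296e-4 mol.
Rate: 4.296e-4 / 732 s = 5.87e-7 mol s⁻¹.

5.87e-7 mol s⁻¹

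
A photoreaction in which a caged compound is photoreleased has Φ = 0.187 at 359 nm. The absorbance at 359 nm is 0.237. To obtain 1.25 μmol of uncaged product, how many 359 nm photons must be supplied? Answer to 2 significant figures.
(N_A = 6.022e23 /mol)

9.6e18 photons

Product: 1.25 μmol = 1.25e-6 mol.
Photons that must be absorbed: 1.25e-6 / 0.187 = 6.684e-6 mol.
Fraction absorbed: 1 − 10^(−0.237) = 0.4206.
Incident photons needed: 6.684e-6 / 0.4206 = 1.589e-5 mol.
Photon count: 1.589e-5 × 6.022e23 = 9.6e18.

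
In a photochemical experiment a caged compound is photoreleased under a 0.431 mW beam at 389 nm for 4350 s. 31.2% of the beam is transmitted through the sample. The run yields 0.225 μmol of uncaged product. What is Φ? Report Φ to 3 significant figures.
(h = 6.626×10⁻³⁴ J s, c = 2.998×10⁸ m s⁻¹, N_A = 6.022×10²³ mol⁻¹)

Φ = 0.0536

Product: 0.225 μmol = 2.25×10⁻⁷ mol.
Photon energy at 389 nm: hc/λ = (6.626×10⁻³⁴)(2.998×10⁸)/(389×10⁻⁹) = 5.107×10⁻¹⁹ J.
Energy delivered: (0.431 mW)(4350 s) = 1.875 J.
Photons incident: 1.875 / 5.107×10⁻¹⁹ = 3.671×10¹⁸, i.e. 3.671×10¹⁸/6.022×10²³ = 6.096×10⁻⁶ mol.
Fraction absorbed: 1 − 31.2/100 = 0.6880.
Photons absorbed: 0.6880 × 6.096×10⁻⁶ = 4.194×10⁻⁶ mol.
Φ = 2.25×10⁻⁷ mol / 4.194×10⁻⁶ mol photons = 0.0536.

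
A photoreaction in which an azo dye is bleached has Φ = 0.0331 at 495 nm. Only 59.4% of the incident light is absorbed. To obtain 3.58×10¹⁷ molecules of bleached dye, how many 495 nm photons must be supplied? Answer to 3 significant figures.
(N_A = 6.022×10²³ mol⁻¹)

1.82×10¹⁹ photons

Product: 3.58×10¹⁷ / 6.022×10²³ = 5.945×10⁻⁷ mol.
Photons that must be absorbed: 5.945×10⁻⁷ / 0.0331 = 1.796×10⁻⁵ mol.
Incident photons needed: 1.796×10⁻⁵ / 0.594 = 3.024×10⁻⁵ mol.
Photon count: 3.024×10⁻⁵ × 6.022×10²³ = 1.82×10¹⁹.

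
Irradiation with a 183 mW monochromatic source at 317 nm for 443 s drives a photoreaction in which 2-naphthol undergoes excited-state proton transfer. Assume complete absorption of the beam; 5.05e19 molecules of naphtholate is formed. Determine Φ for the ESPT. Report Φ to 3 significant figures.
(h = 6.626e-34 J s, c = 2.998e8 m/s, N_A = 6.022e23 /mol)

Product: 5.05e19 / 6.022e23 = 8.386e-5 mol.
Photon energy at 317 nm: hc/λ = (6.626e-34)(2.998e8)/(317e-9) = 6.266e-19 J.
Energy delivered: (183 mW)(443 s) = 81.07 J.
Photons incident: 81.07 / 6.266e-19 = 1.294e20, i.e. 1.294e20/6.022e23 = 2.149e-4 mol.
Φ = 8.386e-5 mol / 2.149e-4 mol photons = 0.390.

Φ = 0.390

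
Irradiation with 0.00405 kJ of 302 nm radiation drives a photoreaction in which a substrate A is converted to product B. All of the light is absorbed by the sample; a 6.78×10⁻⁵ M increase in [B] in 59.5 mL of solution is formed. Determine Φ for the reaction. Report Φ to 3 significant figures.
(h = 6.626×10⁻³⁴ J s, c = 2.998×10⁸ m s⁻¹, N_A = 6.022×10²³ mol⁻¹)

Φ = 0.395

Product: (6.78×10⁻⁵ M)(0.0595 L) = 4.034×10⁻⁶ mol.
Photon energy at 302 nm: hc/λ = (6.626×10⁻³⁴)(2.998×10⁸)/(302×10⁻⁹) = 6.578×10⁻¹⁹ J.
Incident energy: 0.00405 kJ = 4.05 J.
Photons incident: 4.05 / 6.578×10⁻¹⁹ = 6.157×10¹⁸, i.e. 6.157×10¹⁸/6.022×10²³ = 1.022×10⁻⁵ mol.
Φ = 4.034×10⁻⁶ mol / 1.022×10⁻⁵ mol photons = 0.395.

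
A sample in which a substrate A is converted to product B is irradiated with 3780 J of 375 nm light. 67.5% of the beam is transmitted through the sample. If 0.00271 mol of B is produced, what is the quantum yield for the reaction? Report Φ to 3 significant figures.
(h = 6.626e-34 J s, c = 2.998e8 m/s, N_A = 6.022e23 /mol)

Φ = 0.704

Photon energy at 375 nm: hc/λ = (6.626e-34)(2.998e8)/(375e-9) = 5.297e-19 J.
Photons incident: 3780 / 5.297e-19 = 7.136e21, i.e. 7.136e21/6.022e23 = 0.01185 mol.
Fraction absorbed: 1 − 67.5/100 = 0.3250.
Photons absorbed: 0.3250 × 0.01185 = 0.003851 mol.
Φ = 0.00271 mol / 0.003851 mol photons = 0.704.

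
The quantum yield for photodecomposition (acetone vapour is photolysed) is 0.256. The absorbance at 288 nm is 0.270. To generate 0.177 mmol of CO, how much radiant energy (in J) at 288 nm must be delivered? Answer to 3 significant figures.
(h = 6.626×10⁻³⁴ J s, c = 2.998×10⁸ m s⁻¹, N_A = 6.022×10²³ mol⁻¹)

Product: 0.177 mmol = 1.77×10⁻⁴ mol.
Photons that must be absorbed: 1.77×10⁻⁴ / 0.256 = 6.914×10⁻⁴ mol.
Fraction absorbed: 1 − 10^(−0.270) = 0.4630.
Incident photons needed: 6.914×10⁻⁴ / 0.4630 = 0.001493 mol.
Photon energy: hc/λ = 6.897×10⁻¹⁹ J; per mole, 4.153×10⁵ J mol⁻¹.
Energy required: 0.001493 × 4.153×10⁵ = 620 J.

620 J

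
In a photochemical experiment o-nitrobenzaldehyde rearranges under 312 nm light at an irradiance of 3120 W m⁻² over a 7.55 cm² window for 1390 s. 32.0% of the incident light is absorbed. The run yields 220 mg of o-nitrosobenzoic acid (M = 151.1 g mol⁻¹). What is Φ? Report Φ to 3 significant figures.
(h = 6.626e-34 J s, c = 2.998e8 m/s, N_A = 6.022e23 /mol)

Φ = 0.533

Product: 220 mg / 151.1 g mol⁻¹ = 0.001456 mol.
Photon energy at 312 nm: hc/λ = (6.626e-34)(2.998e8)/(312e-9) = 6.367e-19 J.
Energy delivered: (3120 W m⁻²)(7.55e-4 m²)(1390 s) = 3274 J.
Photons incident: 3274 / 6.367e-19 = 5.142e21, i.e. 5.142e21/6.022e23 = 0.008539 mol.
Photons absorbed: 0.320 × 0.008539 = 0.002732 mol.
Φ = 0.001456 mol / 0.002732 mol photons = 0.533.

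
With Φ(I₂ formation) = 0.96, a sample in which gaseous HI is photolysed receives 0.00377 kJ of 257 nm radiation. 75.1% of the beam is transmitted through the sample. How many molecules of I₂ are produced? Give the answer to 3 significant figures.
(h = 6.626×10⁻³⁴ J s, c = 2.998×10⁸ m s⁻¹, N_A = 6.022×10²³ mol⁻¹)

1.17×10¹⁸ molecules

Photon energy at 257 nm: hc/λ = (6.626×10⁻³⁴)(2.998×10⁸)/(257×10⁻⁹) = 7.729×10⁻¹⁹ J.
Incident energy: 0.00377 kJ = 3.77 J.
Photons incident: 3.77 / 7.729×10⁻¹⁹ = 4.878×10¹⁸, i.e. 4.878×10¹⁸/6.022×10²³ = 8.100×10⁻⁶ mol.
Fraction absorbed: 1 − 75.1/100 = 0.2490.
Photons absorbed: 0.2490 × 8.100×10⁻⁶ = 2.017×10⁻⁶ mol.
Product: Φ × n_abs = 0.96 × 2.017×10⁻⁶ = 1.936×10⁻⁶ mol.
As a count: 1.936×10⁻⁶ × 6.022×10²³ = 1.17×10¹⁸.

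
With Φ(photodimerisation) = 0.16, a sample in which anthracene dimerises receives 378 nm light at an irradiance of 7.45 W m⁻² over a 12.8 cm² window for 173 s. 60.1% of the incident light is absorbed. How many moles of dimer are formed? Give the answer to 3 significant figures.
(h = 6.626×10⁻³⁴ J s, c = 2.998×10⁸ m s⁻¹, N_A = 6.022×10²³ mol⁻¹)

Photon energy at 378 nm: hc/λ = (6.626×10⁻³⁴)(2.998×10⁸)/(378×10⁻⁹) = 5.255×10⁻¹⁹ J.
Energy delivered: (7.45 W m⁻²)(12.8×10⁻⁴ m²)(173 s) = 1.650 J.
Photons incident: 1.650 / 5.255×10⁻¹⁹ = 3.140×10¹⁸, i.e. 3.140×10¹⁸/6.022×10²³ = 5.214×10⁻⁶ mol.
Photons absorbed: 0.601 × 5.214×10⁻⁶ = 3.134×10⁻⁶ mol.
Product: Φ × n_abs = 0.16 × 3.134×10⁻⁶ = 5.014×10⁻⁷ mol.

5.01×10⁻⁷ mol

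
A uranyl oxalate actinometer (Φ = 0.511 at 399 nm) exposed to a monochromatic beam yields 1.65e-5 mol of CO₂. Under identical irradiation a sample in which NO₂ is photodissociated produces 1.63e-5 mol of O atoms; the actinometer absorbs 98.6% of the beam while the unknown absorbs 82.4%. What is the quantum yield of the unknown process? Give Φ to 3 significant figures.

Photons absorbed by the actinometer: 1.65e-5 / 0.511 = 3.229e-5 mol.
Incident flux: 3.229e-5 / 0.986 = 3.275e-5 einstein.
Absorbed by unknown: 0.824 × 3.275e-5 = 2.699e-5 mol.
Φ(unknown) = 1.63e-5 / 2.699e-5 = 0.604.

Φ = 0.604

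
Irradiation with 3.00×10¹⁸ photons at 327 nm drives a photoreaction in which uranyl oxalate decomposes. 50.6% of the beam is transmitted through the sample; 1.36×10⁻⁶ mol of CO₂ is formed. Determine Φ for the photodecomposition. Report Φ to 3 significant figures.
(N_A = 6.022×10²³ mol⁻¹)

Moles of photons: 3.00×10¹⁸ / 6.022×10²³ = 4.982×10⁻⁶ mol.
Fraction absorbed: 1 − 50.6/100 = 0.4940.
Photons absorbed: 0.4940 × 4.982×10⁻⁶ = 2.461×10⁻⁶ mol.
Φ = 1.36×10⁻⁶ mol / 2.461×10⁻⁶ mol photons = 0.553.

Φ = 0.553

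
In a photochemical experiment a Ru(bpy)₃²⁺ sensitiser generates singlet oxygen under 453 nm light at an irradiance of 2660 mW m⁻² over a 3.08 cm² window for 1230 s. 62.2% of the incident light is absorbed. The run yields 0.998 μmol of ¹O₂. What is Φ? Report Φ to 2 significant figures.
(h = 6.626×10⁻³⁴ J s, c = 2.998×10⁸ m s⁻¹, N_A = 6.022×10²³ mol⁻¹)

Φ = 0.42

Product: 0.998 μmol = 9.98×10⁻⁷ mol.
Photon energy at 453 nm: hc/λ = (6.626×10⁻³⁴)(2.998×10⁸)/(453×10⁻⁹) = 4.385×10⁻¹⁹ J.
Energy delivered: (2660 mW m⁻²)(3.08×10⁻⁴ m²)(1230 s) = 1.008 J.
Photons incident: 1.008 / 4.385×10⁻¹⁹ = 2.299×10¹⁸, i.e. 2.299×10¹⁸/6.022×10²³ = 3.818×10⁻⁶ mol.
Photons absorbed: 0.622 × 3.818×10⁻⁶ = 2.375×10⁻⁶ mol.
Φ = 9.98×10⁻⁷ mol / 2.375×10⁻⁶ mol photons = 0.42.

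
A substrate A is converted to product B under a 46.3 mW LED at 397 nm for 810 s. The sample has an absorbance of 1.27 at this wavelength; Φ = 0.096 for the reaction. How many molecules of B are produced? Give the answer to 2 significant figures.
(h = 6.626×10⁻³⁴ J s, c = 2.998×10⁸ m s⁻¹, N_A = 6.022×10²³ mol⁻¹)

Photon energy at 397 nm: hc/λ = (6.626×10⁻³⁴)(2.998×10⁸)/(397×10⁻⁹) = 5.004×10⁻¹⁹ J.
Energy delivered: (46.3 mW)(810 s) = 37.50 J.
Photons incident: 37.50 / 5.004×10⁻¹⁹ = 7.494×10¹⁹, i.e. 7.494×10¹⁹/6.022×10²³ = 1.244×10⁻⁴ mol.
Fraction absorbed: 1 − 10^(−1.27) = 0.9463.
Photons absorbed: 0.9463 × 1.244×10⁻⁴ = 1.177×10⁻⁴ mol.
Product: Φ × n_abs = 0.096 × 1.177×10⁻⁴ = 1.130×10⁻⁵ mol.
As a count: 1.130×10⁻⁵ × 6.022×10²³ = 6.8×10¹⁸.

6.8×10¹⁸ molecules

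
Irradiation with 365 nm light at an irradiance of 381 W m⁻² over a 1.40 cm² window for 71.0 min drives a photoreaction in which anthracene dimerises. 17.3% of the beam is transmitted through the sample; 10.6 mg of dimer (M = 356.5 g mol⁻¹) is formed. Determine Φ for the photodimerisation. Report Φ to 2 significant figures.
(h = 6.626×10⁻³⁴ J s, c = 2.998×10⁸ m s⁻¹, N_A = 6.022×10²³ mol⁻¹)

Product: 10.6 mg / 356.5 g mol⁻¹ = 2.973×10⁻⁵ mol.
Photon energy at 365 nm: hc/λ = (6.626×10⁻³⁴)(2.998×10⁸)/(365×10⁻⁹) = 5.442×10⁻¹⁹ J.
Energy delivered: (381 W m⁻²)(1.40×10⁻⁴ m²)(4260 s) = 227.2 J.
Photons incident: 227.2 / 5.442×10⁻¹⁹ = 4.175×10²⁰, i.e. 4.175×10²⁰/6.022×10²³ = 6.933×10⁻⁴ mol.
Fraction absorbed: 1 − 17.3/100 = 0.8270.
Photons absorbed: 0.8270 × 6.933×10⁻⁴ = 5.734×10⁻⁴ mol.
Φ = 2.973×10⁻⁵ mol / 5.734×10⁻⁴ mol photons = 0.052.

Φ = 0.052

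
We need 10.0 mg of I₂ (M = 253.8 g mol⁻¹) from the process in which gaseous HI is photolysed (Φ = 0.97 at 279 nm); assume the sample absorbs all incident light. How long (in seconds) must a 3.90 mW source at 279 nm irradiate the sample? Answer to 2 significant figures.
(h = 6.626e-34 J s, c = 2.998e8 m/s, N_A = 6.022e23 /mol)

Product: 10.0 mg / 253.8 g mol⁻¹ = 3.940e-5 mol.
Photons that must be absorbed: 3.940e-5 / 0.97 = 4.062e-5 mol.
Photon energy: hc/λ = 7.120e-19 J; per mole, 4.288e5 J mol⁻¹.
Energy required: 4.062e-5 × 4.288e5 = 17.42 J.
Time: 17.42 J / 0.0039 W = 4500 s.

t ≈ 4500 s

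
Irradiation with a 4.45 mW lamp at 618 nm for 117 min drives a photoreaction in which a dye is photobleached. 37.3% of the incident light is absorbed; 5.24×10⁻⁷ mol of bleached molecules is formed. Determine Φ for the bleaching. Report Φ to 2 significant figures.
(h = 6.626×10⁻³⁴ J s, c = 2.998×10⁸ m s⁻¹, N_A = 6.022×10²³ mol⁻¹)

Φ = 0.0087

Photon energy at 618 nm: hc/λ = (6.626×10⁻³⁴)(2.998×10⁸)/(618×10⁻⁹) = 3.214×10⁻¹⁹ J.
Energy delivered: (4.45 mW)(7020 s) = 31.24 J.
Photons incident: 31.24 / 3.214×10⁻¹⁹ = 9.720×10¹⁹, i.e. 9.720×10¹⁹/6.022×10²³ = 1.614×10⁻⁴ mol.
Photons absorbed: 0.373 × 1.614×10⁻⁴ = 6.020×10⁻⁵ mol.
Φ = 5.24×10⁻⁷ mol / 6.020×10⁻⁵ mol photons = 0.0087.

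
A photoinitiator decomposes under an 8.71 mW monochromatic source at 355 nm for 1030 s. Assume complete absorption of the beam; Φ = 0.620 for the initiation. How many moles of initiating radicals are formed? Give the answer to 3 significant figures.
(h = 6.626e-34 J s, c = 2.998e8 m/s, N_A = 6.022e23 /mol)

1.65e-5 mol

Photon energy at 355 nm: hc/λ = (6.626e-34)(2.998e8)/(355e-9) = 5.596e-19 J.
Energy delivered: (8.71 mW)(1030 s) = 8.971 J.
Photons incident: 8.971 / 5.596e-19 = 1.603e19, i.e. 1.603e19/6.022e23 = 2.662e-5 mol.
Product: Φ × n_abs = 0.620 × 2.662e-5 = 1.650e-5 mol.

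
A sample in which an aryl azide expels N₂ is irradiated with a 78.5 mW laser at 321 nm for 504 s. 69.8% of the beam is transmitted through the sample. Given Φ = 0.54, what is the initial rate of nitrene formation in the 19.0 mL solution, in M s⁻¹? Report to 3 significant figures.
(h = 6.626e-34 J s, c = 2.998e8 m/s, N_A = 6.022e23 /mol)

Photon energy at 321 nm: hc/λ = (6.626e-34)(2.998e8)/(321e-9) = 6.188e-19 J.
Energy delivered: (78.5 mW)(504 s) = 39.56 J.
Photons incident: 39.56 / 6.188e-19 = 6.393e19, i.e. 6.393e19/6.022e23 = 1.062e-4 mol.
Fraction absorbed: 1 − 69.8/100 = 0.3020.
Photons absorbed: 0.3020 × 1.062e-4 = 3.207e-5 mol.
Product formed: 0.54 × 3.207e-5 = 1.732e-5 mol.
Rate: 1.732e-5 mol / (504 s × 0.019 L) = 1.81e-6 M s⁻¹.

1.81e-6 M s⁻¹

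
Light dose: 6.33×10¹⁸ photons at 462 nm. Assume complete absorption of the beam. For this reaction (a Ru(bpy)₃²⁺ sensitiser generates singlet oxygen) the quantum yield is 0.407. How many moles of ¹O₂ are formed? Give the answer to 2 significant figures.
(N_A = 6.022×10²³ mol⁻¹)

4.3×10⁻⁶ mol

Moles of photons: 6.33×10¹⁸ / 6.022×10²³ = 1.051×10⁻⁵ mol.
Product: Φ × n_abs = 0.407 × 1.051×10⁻⁵ = 4.278×10⁻⁶ mol.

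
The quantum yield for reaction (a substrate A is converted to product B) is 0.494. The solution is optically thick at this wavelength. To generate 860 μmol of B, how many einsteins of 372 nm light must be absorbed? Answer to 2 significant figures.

Product: 860 μmol = 8.60e-4 mol.
Photons that must be absorbed: 8.60e-4 / 0.494 = 0.001741 mol.

0.0017 einstein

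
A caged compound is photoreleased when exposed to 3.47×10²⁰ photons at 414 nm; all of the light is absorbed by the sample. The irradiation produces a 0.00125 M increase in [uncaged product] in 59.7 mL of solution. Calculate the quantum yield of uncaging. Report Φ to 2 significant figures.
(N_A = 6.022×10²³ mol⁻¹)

Φ = 0.13

Product: (0.00125 M)(0.0597 L) = 7.463×10⁻⁵ mol.
Moles of photons: 3.47×10²⁰ / 6.022×10²³ = 5.762×10⁻⁴ mol.
Φ = 7.463×10⁻⁵ mol / 5.762×10⁻⁴ mol photons = 0.13.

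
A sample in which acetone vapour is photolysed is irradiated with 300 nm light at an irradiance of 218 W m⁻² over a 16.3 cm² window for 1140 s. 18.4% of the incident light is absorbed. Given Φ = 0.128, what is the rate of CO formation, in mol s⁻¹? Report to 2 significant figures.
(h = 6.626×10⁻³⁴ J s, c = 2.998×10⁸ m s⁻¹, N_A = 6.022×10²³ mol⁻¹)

Photon energy at 300 nm: hc/λ = (6.626×10⁻³⁴)(2.998×10⁸)/(300×10⁻⁹) = 6.622×10⁻¹⁹ J.
Energy delivered: (218 W m⁻²)(16.3×10⁻⁴ m²)(1140 s) = 405.1 J.
Photons incident: 405.1 / 6.622×10⁻¹⁹ = 6.117×10²⁰, i.e. 6.117×10²⁰/6.022×10²³ = 0.001016 mol.
Photons absorbed: 0.184 × 0.001016 = 1.869×10⁻⁴ mol.
Product formed: 0.128 × 1.869×10⁻⁴ = 2.392×10⁻⁵ mol.
Rate: 2.392×10⁻⁵ / 1140 s = 2.1×10⁻⁸ mol s⁻¹.

2.1×10⁻⁸ mol s⁻¹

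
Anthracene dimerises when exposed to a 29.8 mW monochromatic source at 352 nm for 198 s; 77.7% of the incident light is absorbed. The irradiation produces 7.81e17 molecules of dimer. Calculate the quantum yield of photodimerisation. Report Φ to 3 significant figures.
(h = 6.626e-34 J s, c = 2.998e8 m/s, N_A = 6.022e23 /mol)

Product: 7.81e17 / 6.022e23 = 1.297e-6 mol.
Photon energy at 352 nm: hc/λ = (6.626e-34)(2.998e8)/(352e-9) = 5.643e-19 J.
Energy delivered: (29.8 mW)(198 s) = 5.900 J.
Photons incident: 5.900 / 5.643e-19 = 1.046e19, i.e. 1.046e19/6.022e23 = 1.737e-5 mol.
Photons absorbed: 0.777 × 1.737e-5 = 1.350e-5 mol.
Φ = 1.297e-6 mol / 1.350e-5 mol photons = 0.0961.

Φ = 0.0961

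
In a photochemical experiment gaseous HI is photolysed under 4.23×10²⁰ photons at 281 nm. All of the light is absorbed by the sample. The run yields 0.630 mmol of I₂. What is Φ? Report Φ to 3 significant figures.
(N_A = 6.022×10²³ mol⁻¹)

Product: 0.630 mmol = 6.30×10⁻⁴ mol.
Moles of photons: 4.23×10²⁰ / 6.022×10²³ = 7.024×10⁻⁴ mol.
Φ = 6.30×10⁻⁴ mol / 7.024×10⁻⁴ mol photons = 0.897.

Φ = 0.897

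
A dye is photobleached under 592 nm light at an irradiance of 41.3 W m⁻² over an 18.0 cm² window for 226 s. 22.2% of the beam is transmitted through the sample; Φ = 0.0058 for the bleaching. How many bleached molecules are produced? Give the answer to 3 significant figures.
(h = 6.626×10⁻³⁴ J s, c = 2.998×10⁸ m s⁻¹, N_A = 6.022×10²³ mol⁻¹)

2.26×10¹⁷ bleached molecules

Photon energy at 592 nm: hc/λ = (6.626×10⁻³⁴)(2.998×10⁸)/(592×10⁻⁹) = 3.356×10⁻¹⁹ J.
Energy delivered: (41.3 W m⁻²)(18.0×10⁻⁴ m²)(226 s) = 16.80 J.
Photons incident: 16.80 / 3.356×10⁻¹⁹ = 5.006×10¹⁹, i.e. 5.006×10¹⁹/6.022×10²³ = 8.313×10⁻⁵ mol.
Fraction absorbed: 1 − 22.2/100 = 0.7780.
Photons absorbed: 0.7780 × 8.313×10⁻⁵ = 6.468×10⁻⁵ mol.
Product: Φ × n_abs = 0.0058 × 6.468×10⁻⁵ = 3.751×10⁻⁷ mol.
As a count: 3.751×10⁻⁷ × 6.022×10²³ = 2.26×10¹⁷.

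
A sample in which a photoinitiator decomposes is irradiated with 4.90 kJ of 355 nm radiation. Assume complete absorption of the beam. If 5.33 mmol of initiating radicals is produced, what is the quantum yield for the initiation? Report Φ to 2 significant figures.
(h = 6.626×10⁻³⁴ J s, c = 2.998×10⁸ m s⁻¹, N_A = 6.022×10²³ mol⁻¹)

Φ = 0.37

Product: 5.33 mmol = 0.00533 mol.
Photon energy at 355 nm: hc/λ = (6.626×10⁻³⁴)(2.998×10⁸)/(355×10⁻⁹) = 5.596×10⁻¹⁹ J.
Incident energy: 4.90 kJ = 4900 J.
Photons incident: 4900 / 5.596×10⁻¹⁹ = 8.756×10²¹, i.e. 8.756×10²¹/6.022×10²³ = 0.01454 mol.
Φ = 0.00533 mol / 0.01454 mol photons = 0.37.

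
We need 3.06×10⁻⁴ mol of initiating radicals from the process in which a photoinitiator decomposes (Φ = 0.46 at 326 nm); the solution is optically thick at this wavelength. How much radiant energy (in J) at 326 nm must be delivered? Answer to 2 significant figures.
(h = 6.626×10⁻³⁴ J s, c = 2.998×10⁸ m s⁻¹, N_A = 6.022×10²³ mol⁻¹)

Photons that must be absorbed: 3.06×10⁻⁴ / 0.46 = 6.652×10⁻⁴ mol.
Photon energy: hc/λ = 6.093×10⁻¹⁹ J; per mole, 3.669×10⁵ J mol⁻¹.
Energy required: 6.652×10⁻⁴ × 3.669×10⁵ = 240 J.

240 J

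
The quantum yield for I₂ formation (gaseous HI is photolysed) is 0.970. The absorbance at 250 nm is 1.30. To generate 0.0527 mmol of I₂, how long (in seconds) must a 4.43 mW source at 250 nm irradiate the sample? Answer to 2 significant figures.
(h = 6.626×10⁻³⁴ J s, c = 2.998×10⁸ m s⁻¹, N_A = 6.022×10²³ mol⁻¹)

t ≈ 6200 s

Product: 0.0527 mmol = 5.27×10⁻⁵ mol.
Photons that must be absorbed: 5.27×10⁻⁵ / 0.970 = 5.433×10⁻⁵ mol.
Fraction absorbed: 1 − 10^(−1.30) = 0.9499.
Incident photons needed: 5.433×10⁻⁵ / 0.9499 = 5.720×10⁻⁵ mol.
Photon energy: hc/λ = 7.946×10⁻¹⁹ J; per mole, 4.785×10⁵ J mol⁻¹.
Energy required: 5.720×10⁻⁵ × 4.785×10⁵ = 27.37 J.
Time: 27.37 J / 0.00443 W = 6200 s.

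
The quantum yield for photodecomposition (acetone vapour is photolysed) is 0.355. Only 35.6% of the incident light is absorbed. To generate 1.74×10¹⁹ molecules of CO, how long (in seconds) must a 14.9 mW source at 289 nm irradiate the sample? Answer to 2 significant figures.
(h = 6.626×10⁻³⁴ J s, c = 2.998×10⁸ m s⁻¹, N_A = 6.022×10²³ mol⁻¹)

Product: 1.74×10¹⁹ / 6.022×10²³ = 2.889×10⁻⁵ mol.
Photons that must be absorbed: 2.889×10⁻⁵ / 0.355 = 8.138×10⁻⁵ mol.
Incident photons needed: 8.138×10⁻⁵ / 0.356 = 2.286×10⁻⁴ mol.
Photon energy: hc/λ = 6.874×10⁻¹⁹ J; per mole, 4.140×10⁵ J mol⁻¹.
Energy required: 2.286×10⁻⁴ × 4.140×10⁵ = 94.64 J.
Time: 94.64 J / 0.0149 W = 6400 s.

t ≈ 6400 s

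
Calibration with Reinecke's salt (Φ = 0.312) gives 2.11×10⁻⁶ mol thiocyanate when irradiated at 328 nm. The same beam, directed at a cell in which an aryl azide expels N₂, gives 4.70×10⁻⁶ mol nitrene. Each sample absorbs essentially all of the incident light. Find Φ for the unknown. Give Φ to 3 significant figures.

Photons absorbed by the actinometer: 2.11×10⁻⁶ / 0.312 = 6.763×10⁻⁶ mol.
Φ(unknown) = 4.70×10⁻⁶ / 6.763×10⁻⁶ = 0.695.

Φ = 0.695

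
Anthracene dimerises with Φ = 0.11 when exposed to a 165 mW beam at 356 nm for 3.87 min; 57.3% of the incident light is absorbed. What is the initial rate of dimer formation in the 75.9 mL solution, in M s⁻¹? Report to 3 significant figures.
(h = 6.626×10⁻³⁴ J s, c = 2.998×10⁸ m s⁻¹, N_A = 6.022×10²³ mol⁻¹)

4.08×10⁻⁷ M s⁻¹

Photon energy at 356 nm: hc/λ = (6.626×10⁻³⁴)(2.998×10⁸)/(356×10⁻⁹) = 5.580×10⁻¹⁹ J.
Energy delivered: (165 mW)(232.2 s) = 38.31 J.
Photons incident: 38.31 / 5.580×10⁻¹⁹ = 6.866×10¹⁹, i.e. 6.866×10¹⁹/6.022×10²³ = 1.140×10⁻⁴ mol.
Photons absorbed: 0.573 × 1.140×10⁻⁴ = 6.532×10⁻⁵ mol.
Product formed: 0.11 × 6.532×10⁻⁵ = 7.185×10⁻⁶ mol.
Rate: 7.185×10⁻⁶ mol / (232.2 s × 0.0759 L) = 4.08×10⁻⁷ M s⁻¹.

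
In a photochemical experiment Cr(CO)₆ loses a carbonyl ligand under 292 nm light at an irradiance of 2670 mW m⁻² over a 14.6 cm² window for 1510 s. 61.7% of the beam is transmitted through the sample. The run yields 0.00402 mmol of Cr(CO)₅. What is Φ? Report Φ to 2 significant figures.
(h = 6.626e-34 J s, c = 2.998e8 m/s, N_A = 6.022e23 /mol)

Φ = 0.73

Product: 0.00402 mmol = 4.02e-6 mol.
Photon energy at 292 nm: hc/λ = (6.626e-34)(2.998e8)/(292e-9) = 6.803e-19 J.
Energy delivered: (2670 mW m⁻²)(14.6e-4 m²)(1510 s) = 5.886 J.
Photons incident: 5.886 / 6.803e-19 = 8.652e18, i.e. 8.652e18/6.022e23 = 1.437e-5 mol.
Fraction absorbed: 1 − 61.7/100 = 0.3830.
Photons absorbed: 0.3830 × 1.437e-5 = 5.504e-6 mol.
Φ = 4.02e-6 mol / 5.504e-6 mol photons = 0.73.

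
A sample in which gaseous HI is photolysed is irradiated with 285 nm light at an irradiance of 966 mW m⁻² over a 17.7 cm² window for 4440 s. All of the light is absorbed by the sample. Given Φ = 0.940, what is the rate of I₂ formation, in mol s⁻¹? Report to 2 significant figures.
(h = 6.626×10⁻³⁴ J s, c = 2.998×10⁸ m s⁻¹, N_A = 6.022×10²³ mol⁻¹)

3.8×10⁻⁹ mol s⁻¹

Photon energy at 285 nm: hc/λ = (6.626×10⁻³⁴)(2.998×10⁸)/(285×10⁻⁹) = 6.970×10⁻¹⁹ J.
Energy delivered: (966 mW m⁻²)(17.7×10⁻⁴ m²)(4440 s) = 7.592 J.
Photons incident: 7.592 / 6.970×10⁻¹⁹ = 1.089×10¹⁹, i.e. 1.089×10¹⁹/6.022×10²³ = 1.808×10⁻⁵ mol.
Product formed: 0.940 × 1.808×10⁻⁵ = 1.700×10⁻⁵ mol.
Rate: 1.700×10⁻⁵ / 4440 s = 3.8×10⁻⁹ mol s⁻¹.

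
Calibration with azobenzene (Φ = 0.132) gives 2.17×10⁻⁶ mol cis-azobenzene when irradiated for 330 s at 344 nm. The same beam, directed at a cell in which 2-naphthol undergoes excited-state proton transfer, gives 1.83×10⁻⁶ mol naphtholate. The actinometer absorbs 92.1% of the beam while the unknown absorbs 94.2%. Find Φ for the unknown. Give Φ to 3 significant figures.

Φ = 0.109

Photons absorbed by the actinometer: 2.17×10⁻⁶ / 0.132 = 1.644×10⁻⁵ mol.
Incident flux: 1.644×10⁻⁵ / 0.921 = 1.785×10⁻⁵ einstein.
Absorbed by unknown: 0.942 × 1.785×10⁻⁵ = 1.681×10⁻⁵ mol.
Φ(unknown) = 1.83×10⁻⁶ / 1.681×10⁻⁵ = 0.109.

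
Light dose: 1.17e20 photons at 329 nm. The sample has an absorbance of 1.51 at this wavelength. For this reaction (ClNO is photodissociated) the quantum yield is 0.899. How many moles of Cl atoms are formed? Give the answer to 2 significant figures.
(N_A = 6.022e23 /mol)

1.7e-4 mol

Moles of photons: 1.17e20 / 6.022e23 = 1.943e-4 mol.
Fraction absorbed: 1 − 10^(−1.51) = 0.9691.
Photons absorbed: 0.9691 × 1.943e-4 = 1.883e-4 mol.
Product: Φ × n_abs = 0.899 × 1.883e-4 = 1.693e-4 mol.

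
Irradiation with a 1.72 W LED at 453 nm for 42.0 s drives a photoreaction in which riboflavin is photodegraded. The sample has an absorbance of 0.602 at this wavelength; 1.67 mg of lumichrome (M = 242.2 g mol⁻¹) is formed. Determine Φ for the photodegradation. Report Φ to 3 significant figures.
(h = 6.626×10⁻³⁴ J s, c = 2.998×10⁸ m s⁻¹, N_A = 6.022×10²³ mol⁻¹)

Product: 1.67 mg / 242.2 g mol⁻¹ = 6.895×10⁻⁶ mol.
Photon energy at 453 nm: hc/λ = (6.626×10⁻³⁴)(2.998×10⁸)/(453×10⁻⁹) = 4.385×10⁻¹⁹ J.
Energy delivered: (1.72 W)(42 s) = 72.24 J.
Photons incident: 72.24 / 4.385×10⁻¹⁹ = 1.647×10²⁰, i.e. 1.647×10²⁰/6.022×10²³ = 2.735×10⁻⁴ mol.
Fraction absorbed: 1 − 10^(−0.602) = 0.7500.
Photons absorbed: 0.7500 × 2.735×10⁻⁴ = 2.051×10⁻⁴ mol.
Φ = 6.895×10⁻⁶ mol / 2.051×10⁻⁴ mol photons = 0.0336.

Φ = 0.0336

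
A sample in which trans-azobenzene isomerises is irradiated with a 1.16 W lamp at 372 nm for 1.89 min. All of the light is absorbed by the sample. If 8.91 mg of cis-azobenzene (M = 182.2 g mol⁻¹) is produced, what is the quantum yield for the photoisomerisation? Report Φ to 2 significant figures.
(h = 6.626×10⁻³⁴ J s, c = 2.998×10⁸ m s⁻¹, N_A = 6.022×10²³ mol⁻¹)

Φ = 0.12

Product: 8.91 mg / 182.2 g mol⁻¹ = 4.890×10⁻⁵ mol.
Photon energy at 372 nm: hc/λ = (6.626×10⁻³⁴)(2.998×10⁸)/(372×10⁻⁹) = 5.340×10⁻¹⁹ J.
Energy delivered: (1.16 W)(113.4 s) = 131.5 J.
Photons incident: 131.5 / 5.340×10⁻¹⁹ = 2.463×10²⁰, i.e. 2.463×10²⁰/6.022×10²³ = 4.090×10⁻⁴ mol.
Φ = 4.890×10⁻⁵ mol / 4.090×10⁻⁴ mol photons = 0.12.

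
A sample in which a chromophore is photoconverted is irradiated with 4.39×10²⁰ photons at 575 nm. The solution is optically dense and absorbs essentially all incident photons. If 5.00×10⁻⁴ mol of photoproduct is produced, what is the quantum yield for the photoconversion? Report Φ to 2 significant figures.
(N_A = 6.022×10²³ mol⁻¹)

Φ = 0.69

Moles of photons: 4.39×10²⁰ / 6.022×10²³ = 7.290×10⁻⁴ mol.
Φ = 5.00×10⁻⁴ mol / 7.290×10⁻⁴ mol photons = 0.69.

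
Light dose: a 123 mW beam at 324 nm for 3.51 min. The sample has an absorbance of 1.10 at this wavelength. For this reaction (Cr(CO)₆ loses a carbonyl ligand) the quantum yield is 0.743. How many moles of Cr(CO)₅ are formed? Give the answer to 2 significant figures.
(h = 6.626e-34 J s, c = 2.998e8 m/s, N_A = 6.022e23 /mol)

4.8e-5 mol

Photon energy at 324 nm: hc/λ = (6.626e-34)(2.998e8)/(324e-9) = 6.131e-19 J.
Energy delivered: (123 mW)(210.6 s) = 25.90 J.
Photons incident: 25.90 / 6.131e-19 = 4.224e19, i.e. 4.224e19/6.022e23 = 7.014e-5 mol.
Fraction absorbed: 1 − 10^(−1.10) = 0.9206.
Photons absorbed: 0.9206 × 7.014e-5 = 6.457e-5 mol.
Product: Φ × n_abs = 0.743 × 6.457e-5 = 4.798e-5 mol.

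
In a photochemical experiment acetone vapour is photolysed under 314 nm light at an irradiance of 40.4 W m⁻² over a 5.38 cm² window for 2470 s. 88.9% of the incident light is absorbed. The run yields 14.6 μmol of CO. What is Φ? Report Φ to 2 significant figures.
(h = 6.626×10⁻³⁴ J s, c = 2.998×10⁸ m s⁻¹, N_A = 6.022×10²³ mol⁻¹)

Product: 14.6 μmol = 1.46×10⁻⁵ mol.
Photon energy at 314 nm: hc/λ = (6.626×10⁻³⁴)(2.998×10⁸)/(314×10⁻⁹) = 6.326×10⁻¹⁹ J.
Energy delivered: (40.4 W m⁻²)(5.38×10⁻⁴ m²)(2470 s) = 53.69 J.
Photons incident: 53.69 / 6.326×10⁻¹⁹ = 8.487×10¹⁹, i.e. 8.487×10¹⁹/6.022×10²³ = 1.409×10⁻⁴ mol.
Photons absorbed: 0.889 × 1.409×10⁻⁴ = 1.253×10⁻⁴ mol.
Φ = 1.46×10⁻⁵ mol / 1.253×10⁻⁴ mol photons = 0.12.

Φ = 0.12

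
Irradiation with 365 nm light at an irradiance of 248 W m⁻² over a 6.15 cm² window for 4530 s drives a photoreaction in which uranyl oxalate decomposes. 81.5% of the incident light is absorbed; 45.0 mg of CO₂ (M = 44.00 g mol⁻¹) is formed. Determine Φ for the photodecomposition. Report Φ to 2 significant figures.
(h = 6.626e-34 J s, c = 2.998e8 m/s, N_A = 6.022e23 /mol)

Φ = 0.60

Product: 45.0 mg / 44.00 g mol⁻¹ = 0.001023 mol.
Photon energy at 365 nm: hc/λ = (6.626e-34)(2.998e8)/(365e-9) = 5.442e-19 J.
Energy delivered: (248 W m⁻²)(6.15e-4 m²)(4530 s) = 690.9 J.
Photons incident: 690.9 / 5.442e-19 = 1.270e21, i.e. 1.270e21/6.022e23 = 0.002109 mol.
Photons absorbed: 0.815 × 0.002109 = 0.001719 mol.
Φ = 0.001023 mol / 0.001719 mol photons = 0.60.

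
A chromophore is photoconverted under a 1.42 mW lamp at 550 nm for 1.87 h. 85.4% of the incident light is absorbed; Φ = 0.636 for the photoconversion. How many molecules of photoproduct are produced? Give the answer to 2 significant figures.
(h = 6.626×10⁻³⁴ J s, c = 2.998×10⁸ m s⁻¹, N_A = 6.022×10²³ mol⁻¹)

Photon energy at 550 nm: hc/λ = (6.626×10⁻³⁴)(2.998×10⁸)/(550×10⁻⁹) = 3.612×10⁻¹⁹ J.
Energy delivered: (1.42 mW)(6732 s) = 9.559 J.
Photons incident: 9.559 / 3.612×10⁻¹⁹ = 2.646×10¹⁹, i.e. 2.646×10¹⁹/6.022×10²³ = 4.394×10⁻⁵ mol.
Photons absorbed: 0.854 × 4.394×10⁻⁵ = 3.752×10⁻⁵ mol.
Product: Φ × n_abs = 0.636 × 3.752×10⁻⁵ = 2.386×10⁻⁵ mol.
As a count: 2.386×10⁻⁵ × 6.022×10²³ = 1.4×10¹⁹.

1.4×10¹⁹ molecules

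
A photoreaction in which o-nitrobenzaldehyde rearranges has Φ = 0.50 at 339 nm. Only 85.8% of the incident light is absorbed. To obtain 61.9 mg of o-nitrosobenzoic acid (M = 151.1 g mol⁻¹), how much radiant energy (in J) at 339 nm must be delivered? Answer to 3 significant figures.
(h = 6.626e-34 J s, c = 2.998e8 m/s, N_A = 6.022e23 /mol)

337 J

Product: 61.9 mg / 151.1 g mol⁻¹ = 4.097e-4 mol.
Photons that must be absorbed: 4.097e-4 / 0.50 = 8.194e-4 mol.
Incident photons needed: 8.194e-4 / 0.858 = 9.550e-4 mol.
Photon energy: hc/λ = 5.860e-19 J; per mole, 3.529e5 J mol⁻¹.
Energy required: 9.550e-4 × 3.529e5 = 337 J.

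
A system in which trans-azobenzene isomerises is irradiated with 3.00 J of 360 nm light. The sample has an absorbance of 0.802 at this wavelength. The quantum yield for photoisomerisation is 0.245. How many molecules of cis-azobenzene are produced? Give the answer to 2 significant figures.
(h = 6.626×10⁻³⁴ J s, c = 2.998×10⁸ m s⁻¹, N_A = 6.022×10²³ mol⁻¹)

Photon energy at 360 nm: hc/λ = (6.626×10⁻³⁴)(2.998×10⁸)/(360×10⁻⁹) = 5.518×10⁻¹⁹ J.
Photons incident: 3.00 / 5.518×10⁻¹⁹ = 5.437×10¹⁸, i.e. 5.437×10¹⁸/6.022×10²³ = 9.029×10⁻⁶ mol.
Fraction absorbed: 1 − 10^(−0.802) = 0.8422.
Photons absorbed: 0.8422 × 9.029×10⁻⁶ = 7.604×10⁻⁶ mol.
Product: Φ × n_abs = 0.245 × 7.604×10⁻⁶ = 1.863×10⁻⁶ mol.
As a count: 1.863×10⁻⁶ × 6.022×10²³ = 1.1×10¹⁸.

1.1×10¹⁸ molecules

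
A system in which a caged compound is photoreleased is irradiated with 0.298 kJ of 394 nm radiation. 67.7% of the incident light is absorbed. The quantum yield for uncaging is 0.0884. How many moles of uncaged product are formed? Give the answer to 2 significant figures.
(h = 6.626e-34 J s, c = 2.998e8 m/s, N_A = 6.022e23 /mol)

5.9e-5 mol

Photon energy at 394 nm: hc/λ = (6.626e-34)(2.998e8)/(394e-9) = 5.042e-19 J.
Incident energy: 0.298 kJ = 298 J.
Photons incident: 298 / 5.042e-19 = 5.910e20, i.e. 5.910e20/6.022e23 = 9.814e-4 mol.
Photons absorbed: 0.677 × 9.814e-4 = 6.644e-4 mol.
Product: Φ × n_abs = 0.0884 × 6.644e-4 = 5.873e-5 mol.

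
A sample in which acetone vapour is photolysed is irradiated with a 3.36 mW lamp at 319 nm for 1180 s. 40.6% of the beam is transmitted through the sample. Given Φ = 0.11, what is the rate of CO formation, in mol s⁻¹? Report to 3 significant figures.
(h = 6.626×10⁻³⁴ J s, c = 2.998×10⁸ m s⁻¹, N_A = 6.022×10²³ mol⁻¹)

Photon energy at 319 nm: hc/λ = (6.626×10⁻³⁴)(2.998×10⁸)/(319×10⁻⁹) = 6.227×10⁻¹⁹ J.
Energy delivered: (3.36 mW)(1180 s) = 3.965 J.
Photons incident: 3.965 / 6.227×10⁻¹⁹ = 6.367×10¹⁸, i.e. 6.367×10¹⁸/6.022×10²³ = 1.057×10⁻⁵ mol.
Fraction absorbed: 1 − 40.6/100 = 0.5940.
Photons absorbed: 0.5940 × 1.057×10⁻⁵ = 6.279×10⁻⁶ mol.
Product formed: 0.11 × 6.279×10⁻⁶ = 6.907×10⁻⁷ mol.
Rate: 6.907×10⁻⁷ / 1180 s = 5.85×10⁻¹⁰ mol s⁻¹.

5.85×10⁻¹⁰ mol s⁻¹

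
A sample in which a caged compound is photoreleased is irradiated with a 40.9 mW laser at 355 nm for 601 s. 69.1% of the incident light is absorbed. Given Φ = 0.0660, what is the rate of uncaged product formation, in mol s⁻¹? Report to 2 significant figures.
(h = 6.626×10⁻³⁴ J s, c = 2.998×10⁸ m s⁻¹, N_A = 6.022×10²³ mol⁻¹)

Photon energy at 355 nm: hc/λ = (6.626×10⁻³⁴)(2.998×10⁸)/(355×10⁻⁹) = 5.596×10⁻¹⁹ J.
Energy delivered: (40.9 mW)(601 s) = 24.58 J.
Photons incident: 24.58 / 5.596×10⁻¹⁹ = 4.392×10¹⁹, i.e. 4.392×10¹⁹/6.022×10²³ = 7.293×10⁻⁵ mol.
Photons absorbed: 0.691 × 7.293×10⁻⁵ = 5.039×10⁻⁵ mol.
Product formed: 0.0660 × 5.039×10⁻⁵ = 3.326×10⁻⁶ mol.
Rate: 3.326×10⁻⁶ / 601 s = 5.5×10⁻⁹ mol s⁻¹.

5.5×10⁻⁹ mol s⁻¹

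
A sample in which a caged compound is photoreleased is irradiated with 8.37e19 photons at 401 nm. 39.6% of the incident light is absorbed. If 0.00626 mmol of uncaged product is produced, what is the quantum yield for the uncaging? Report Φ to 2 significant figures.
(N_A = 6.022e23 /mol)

Product: 0.00626 mmol = 6.26e-6 mol.
Moles of photons: 8.37e19 / 6.022e23 = 1.390e-4 mol.
Photons absorbed: 0.396 × 1.390e-4 = 5.504e-5 mol.
Φ = 6.26e-6 mol / 5.504e-5 mol photons = 0.11.

Φ = 0.11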